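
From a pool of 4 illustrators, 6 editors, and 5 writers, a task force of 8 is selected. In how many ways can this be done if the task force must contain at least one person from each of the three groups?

6216

With no constraint there are C(15,8) = 6435 possible selections.
Selections missing a whole group: no illustrators → C(11,8) = 165; no editors → C(9,8) = 9; no writers → C(10,8) = 45.
Add back selections omitting two groups (i.e. drawn from a single group): C(4,8) + C(6,8) + C(5,8) = 0.
By inclusion–exclusion: 6435 − 219 + 0 = 6216.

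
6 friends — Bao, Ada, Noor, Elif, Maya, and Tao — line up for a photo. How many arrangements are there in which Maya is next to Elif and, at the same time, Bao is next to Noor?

Treat {Maya,Elif} as one block (2 orders) and {Bao,Noor} as another (2 orders).
That leaves 4 units to arrange: 2 × 2 × 4! = 4 × 24 = 96.

96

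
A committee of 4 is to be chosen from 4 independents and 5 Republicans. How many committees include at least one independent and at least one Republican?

Unrestricted: C(9,4) = 126 ways to pick any 4 of the 9.
Selections missing a whole group: no independents → C(5,4) = 5; no Republicans → C(4,4) = 1.
Both groups omitted at once is impossible, so 126 − 6 = 120.

120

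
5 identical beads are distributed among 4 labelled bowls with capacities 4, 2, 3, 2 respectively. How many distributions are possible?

31

Ignoring the caps, the number of non-negative solutions to x_1+…+x_4 = 5 is C(8,3) = 56.
Subtract solutions that violate a single cap (substitute x_i' = x_i − (cap_i+1)): x_1 ≥ 5 gives C(3,3) = 1; x_2 ≥ 3 gives C(5,3) = 10; x_3 ≥ 4 gives C(4,3) = 4; x_4 ≥ 3 gives C(5,3) = 10. Together 25.
No two caps can be exceeded simultaneously, so the pair terms are all 0.
By inclusion–exclusion the count is 56 − 25 + 0 = 31.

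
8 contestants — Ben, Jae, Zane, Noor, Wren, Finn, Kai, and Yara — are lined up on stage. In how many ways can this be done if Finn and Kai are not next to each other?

30240

There are 8! = 40320 arrangements in all. If Finn and Kai are adjacent, merging them into one block gives 2·(7)! = 10080 arrangements.
Complementary counting: 40320 − 10080 = 30240.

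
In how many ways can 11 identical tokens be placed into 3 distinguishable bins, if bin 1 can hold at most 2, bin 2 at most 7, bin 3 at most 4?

By stars and bars, unrestricted non-negative solutions to x_1+…+x_3 = 11 number C(11+2,2) = 78.
Subtract solutions that violate a single cap (substitute x_i' = x_i − (cap_i+1)): x_1 ≥ 3 gives C(10,2) = 45; x_2 ≥ 8 gives C(5,2) = 10; x_3 ≥ 5 gives C(8,2) = 28. Together 83.
Add back pairs where two caps are both exceeded: 1 + 10 + 0 = 11.
By inclusion–exclusion the count is 78 − 83 + 11 = 6.

6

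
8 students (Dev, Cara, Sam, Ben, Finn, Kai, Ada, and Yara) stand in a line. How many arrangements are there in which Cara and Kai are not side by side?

30240

Of the 8! = 40320 arrangements, those with Cara and Kai adjacent number 2 × 7! = 10080 (treat the pair as a block with 2 internal orders).
Complementary counting: 40320 − 10080 = 30240.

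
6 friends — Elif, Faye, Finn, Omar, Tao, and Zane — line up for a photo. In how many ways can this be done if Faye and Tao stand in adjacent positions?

240

Treat {Faye, Tao} as a single unit. There are 5 units to order, and the pair itself can be ordered 2 ways.
That gives 2 × 5! = 2 × 120 = 240.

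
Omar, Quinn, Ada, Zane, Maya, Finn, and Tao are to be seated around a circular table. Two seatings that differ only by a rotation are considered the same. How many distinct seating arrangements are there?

720

Fix one person's seat to break rotational symmetry; the remaining 6 people can be arranged in (6)! = 720 ways.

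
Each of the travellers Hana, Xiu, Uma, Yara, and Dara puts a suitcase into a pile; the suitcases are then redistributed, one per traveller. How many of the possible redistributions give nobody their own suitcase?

Let Aᵢ be the assignments in which traveller i gets their own suitcase. We want the size of the complement of A₁∪…∪A_5.
By inclusion–exclusion this is Σ_{j=0}^{5} (−1)^j C(5,j)·(5−j)!.
Computing: 120 − 120 + 60 − 20 + 5 − 1 = 44.

44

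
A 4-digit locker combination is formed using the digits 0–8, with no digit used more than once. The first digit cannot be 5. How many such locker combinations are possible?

The first digit has 9−1 = 8 choices (anything except 5).
The remaining 3 digits are filled from the other 8 symbols without repetition: 8 × 7 × 6 = 336.
Total: 8 × 336 = 2688.

2688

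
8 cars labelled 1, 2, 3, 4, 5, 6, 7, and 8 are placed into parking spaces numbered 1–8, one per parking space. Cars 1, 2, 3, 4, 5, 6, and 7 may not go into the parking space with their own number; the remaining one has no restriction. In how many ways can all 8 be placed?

16687

Let Aᵢ (for 1 ≤ i ≤ 7) be the placements that put car i in its forbidden parking space. Any j of these fix j positions, leaving (8−j)! ways to fill the rest, and there are C(7,j) ways to pick which j.
By inclusion–exclusion, the number of valid placements is Σ_{j=0}^{7} (−1)^j C(7,j)·(8−j)!.
Computing: 40320 − 35280 + 15120 − 4200 + 840 − 126 + 14 − 1 = 16687.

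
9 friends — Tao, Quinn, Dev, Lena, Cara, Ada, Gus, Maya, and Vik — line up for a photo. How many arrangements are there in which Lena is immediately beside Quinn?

80640

Place the 7 others and the Lena-Quinn pair as 8 objects in a line; the pair has 2 internal arrangements.
That gives 2 × 8! = 2 × 40320 = 80640.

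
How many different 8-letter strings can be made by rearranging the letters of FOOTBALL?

10080

Letter multiplicities in FOOTBALL: A×1, B×1, F×1, L×2, O×2, T×1.
So there are 8! / (2!·2!) = 10080 distinguishable arrangements.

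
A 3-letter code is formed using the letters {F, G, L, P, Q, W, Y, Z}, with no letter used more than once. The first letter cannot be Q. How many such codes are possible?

The first letter has 8−1 = 7 choices (anything except Q).
The remaining 2 letters are filled from the other 7 symbols without repetition: 7 × 6 = 42.
Total: 7 × 42 = 294.

294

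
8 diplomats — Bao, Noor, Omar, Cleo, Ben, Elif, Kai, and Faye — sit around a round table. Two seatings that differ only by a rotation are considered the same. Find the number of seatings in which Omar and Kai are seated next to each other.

Glue Omar and Kai into a block (2 internal orders). Seating 7 units around a circle gives (6)! arrangements.
So 2 × (6)! = 2 × 720 = 1440.

1440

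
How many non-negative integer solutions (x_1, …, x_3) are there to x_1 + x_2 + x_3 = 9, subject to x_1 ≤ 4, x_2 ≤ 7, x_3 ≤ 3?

Without the upper bounds there are C(11,2) = 55 ways to split 9 among 3 variables.
Subtract solutions that violate a single cap (substitute x_i' = x_i − (cap_i+1)): x_1 ≥ 5 gives C(6,2) = 15; x_2 ≥ 8 gives C(3,2) = 3; x_3 ≥ 4 gives C(7,2) = 21. Together 39.
Add back pairs where two caps are both exceeded: 0 + 1 + 0 = 1.
By inclusion–exclusion the count is 55 − 39 + 1 = 17.

17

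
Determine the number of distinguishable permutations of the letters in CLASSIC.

1260

The 7 letters of CLASSIC have repeats: C appearing twice and S appearing twice.
Dividing 7! = 5040 by 2!·2! = 4 for the repeated letters gives 1260.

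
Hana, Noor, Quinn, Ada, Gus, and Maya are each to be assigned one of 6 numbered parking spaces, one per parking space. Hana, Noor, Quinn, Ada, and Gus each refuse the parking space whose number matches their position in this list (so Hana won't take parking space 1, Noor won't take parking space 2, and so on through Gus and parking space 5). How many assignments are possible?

Let Aᵢ (for 1 ≤ i ≤ 5) be the placements that put person i in their forbidden parking space. Any j of these fix j positions, leaving (6−j)! ways to fill the rest, and there are C(5,j) ways to pick which j.
By inclusion–exclusion, the number of valid placements is Σ_{j=0}^{5} (−1)^j C(5,j)·(6−j)!.
Computing: 720 − 600 + 240 − 60 + 10 − 1 = 309.

309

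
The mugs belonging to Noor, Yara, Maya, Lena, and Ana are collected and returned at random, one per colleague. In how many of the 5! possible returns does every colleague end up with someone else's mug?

44

This is the derangement count D_5: permutations of 5 items with no fixed point.
By inclusion–exclusion this is Σ_{j=0}^{5} (−1)^j C(5,j)·(5−j)!.
Computing: 120 − 120 + 60 − 20 + 5 − 1 = 44.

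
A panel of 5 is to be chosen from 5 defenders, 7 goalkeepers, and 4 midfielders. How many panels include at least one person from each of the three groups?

Total 5-person selections from all 16: C(16,5) = 4368.
Subtract selections that omit an entire group: no defenders → C(11,5) = 462; no goalkeepers → C(9,5) = 126; no midfielders → C(12,5) = 792.
Add back selections omitting two groups (i.e. drawn from a single group): C(5,5) + C(7,5) + C(4,5) = 22.
By inclusion–exclusion: 4368 − 1380 + 22 = 3010.

3010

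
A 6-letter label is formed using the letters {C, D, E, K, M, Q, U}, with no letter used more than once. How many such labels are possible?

5040

With no repetition, fill the 6 letters in order: 7 choices, then 6, down to 2.
That product is 7 × 6 × 5 × 4 × 3 × 2 = 5040.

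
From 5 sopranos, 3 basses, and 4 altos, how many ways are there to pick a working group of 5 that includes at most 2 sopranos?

Split by how many sopranos are chosen (0 through 2).
Sum: C(5,0)·C(7,5) + C(5,1)·C(7,4) + C(5,2)·C(7,3) = 21 + 175 + 350 = 546.

546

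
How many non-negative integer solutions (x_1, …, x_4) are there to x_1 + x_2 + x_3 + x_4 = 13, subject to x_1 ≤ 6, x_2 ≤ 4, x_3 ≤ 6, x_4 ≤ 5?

Without the upper bounds there are C(16,3) = 560 ways to split 13 among 4 variables.
Subtract solutions that violate a single cap (substitute x_i' = x_i − (cap_i+1)): x_1 ≥ 7 gives C(9,3) = 84; x_2 ≥ 5 gives C(11,3) = 165; x_3 ≥ 7 gives C(9,3) = 84; x_4 ≥ 6 gives C(10,3) = 120. Together 453.
Add back pairs where two caps are both exceeded: 4 + 0 + 1 + 4 + 10 + 1 = 20.
By inclusion–exclusion the count is 560 − 453 + 20 = 127.

127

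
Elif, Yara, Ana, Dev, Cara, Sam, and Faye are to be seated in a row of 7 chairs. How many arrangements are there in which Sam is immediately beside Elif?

1440

Treat {Sam, Elif} as a single unit. There are 6 units to order, and the pair itself can be ordered 2 ways.
So the count is 2·(6)! = 1440.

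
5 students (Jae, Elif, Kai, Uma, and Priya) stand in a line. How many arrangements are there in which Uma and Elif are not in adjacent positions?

72

There are 5! = 120 arrangements in all. If Uma and Elif are adjacent, merging them into one block gives 2·(4)! = 48 arrangements.
So 120 − 48 = 72 arrangements keep them apart.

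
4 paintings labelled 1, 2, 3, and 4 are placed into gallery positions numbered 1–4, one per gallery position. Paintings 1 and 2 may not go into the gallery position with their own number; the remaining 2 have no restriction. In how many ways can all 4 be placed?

Let Aᵢ (for i ∈ {1, 2}) be the placements that put painting i in its forbidden gallery position. Any j of these fix j positions, leaving (4−j)! ways to fill the rest, and there are C(2,j) ways to pick which j.
By inclusion–exclusion, the number of valid placements is Σ_{j=0}^{2} (−1)^j C(2,j)·(4−j)!.
Computing: 24 − 12 + 2 = 14.

14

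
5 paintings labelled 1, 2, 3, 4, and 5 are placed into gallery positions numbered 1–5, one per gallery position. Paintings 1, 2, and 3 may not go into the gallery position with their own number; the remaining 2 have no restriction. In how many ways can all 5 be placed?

Let Aᵢ (for i ∈ {1, 2, 3}) be the placements that put painting i in its forbidden gallery position. Any j of these fix j positions, leaving (5−j)! ways to fill the rest, and there are C(3,j) ways to pick which j.
By inclusion–exclusion, the number of valid placements is Σ_{j=0}^{3} (−1)^j C(3,j)·(5−j)!.
Computing: 120 − 72 + 18 − 2 = 64.

64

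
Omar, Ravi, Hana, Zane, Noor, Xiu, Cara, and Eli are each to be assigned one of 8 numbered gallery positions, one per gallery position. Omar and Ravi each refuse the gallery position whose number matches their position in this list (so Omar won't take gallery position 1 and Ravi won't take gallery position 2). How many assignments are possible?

30960

Let Aᵢ (for i ∈ {1, 2}) be the placements that put person i in their forbidden gallery position. Any j of these fix j positions, leaving (8−j)! ways to fill the rest, and there are C(2,j) ways to pick which j.
By inclusion–exclusion, the number of valid placements is Σ_{j=0}^{2} (−1)^j C(2,j)·(8−j)!.
Computing: 40320 − 10080 + 720 = 30960.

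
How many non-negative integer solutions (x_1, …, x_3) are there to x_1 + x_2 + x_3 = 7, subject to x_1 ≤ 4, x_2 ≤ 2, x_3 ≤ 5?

Without the upper bounds there are C(9,2) = 36 ways to split 7 among 3 variables.
Subtract solutions that violate a single cap (substitute x_i' = x_i − (cap_i+1)): x_1 ≥ 5 gives C(4,2) = 6; x_2 ≥ 3 gives C(6,2) = 15; x_3 ≥ 6 gives C(3,2) = 3. Together 24.
No two caps can be exceeded simultaneously, so the pair terms are all 0.
By inclusion–exclusion the count is 36 − 24 + 0 = 12.

12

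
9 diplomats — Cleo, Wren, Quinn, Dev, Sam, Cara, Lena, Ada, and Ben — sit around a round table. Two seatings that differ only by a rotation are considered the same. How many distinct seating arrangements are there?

Fix one person's seat to break rotational symmetry; the remaining 8 people can be arranged in (8)! = 40320 ways.

40320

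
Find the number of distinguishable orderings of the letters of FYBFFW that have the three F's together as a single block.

Treat the 3 copies of F as a single block. The multiset to arrange is then {FFF, B, W, Y}, 4 items in all.
All 4 items are distinct, so there are (4)! = 24 arrangements.

24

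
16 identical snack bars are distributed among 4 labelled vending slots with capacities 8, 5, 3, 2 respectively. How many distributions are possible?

10

By stars and bars, unrestricted non-negative solutions to x_1+…+x_4 = 16 number C(16+3,3) = 969.
Subtract solutions that violate a single cap (substitute x_i' = x_i − (cap_i+1)): x_1 ≥ 9 gives C(10,3) = 120; x_2 ≥ 6 gives C(13,3) = 286; x_3 ≥ 4 gives C(15,3) = 455; x_4 ≥ 3 gives C(16,3) = 560. Together 1421.
Add back pairs where two caps are both exceeded: 4 + 20 + 35 + 84 + 120 + 220 = 483.
Subtract triples: 0 + 0 + 1 + 20 = 21.
By inclusion–exclusion the count is 969 − 1421 + 483 − 21 = 10.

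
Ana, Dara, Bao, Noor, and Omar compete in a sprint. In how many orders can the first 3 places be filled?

This is an ordered selection of 3 from 5: P(5,3).
That gives 5 × 4 × 3 = 60.

60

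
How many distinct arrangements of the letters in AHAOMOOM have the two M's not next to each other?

1260

There are 8!/(3!·2!·2!) = 1680 arrangements of AHAOMOOM in total.
Arrangements with the M's together: treat MM as one letter, giving (7)!/(3!·2!) = 420.
Hence 1680 − 420 = 1260.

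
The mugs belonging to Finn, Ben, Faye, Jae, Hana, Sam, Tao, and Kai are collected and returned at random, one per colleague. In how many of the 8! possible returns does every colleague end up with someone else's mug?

14833

This is the derangement count D_8: permutations of 8 items with no fixed point.
By inclusion–exclusion this is Σ_{j=0}^{8} (−1)^j C(8,j)·(8−j)!.
Computing: 40320 − 40320 + 20160 − 6720 + 1680 − 336 + 56 − 8 + 1 = 14833.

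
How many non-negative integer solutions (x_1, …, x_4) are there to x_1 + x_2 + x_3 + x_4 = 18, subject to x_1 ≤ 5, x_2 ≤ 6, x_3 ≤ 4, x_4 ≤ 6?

Without the upper bounds there are C(21,3) = 1330 ways to split 18 among 4 variables.
Subtract solutions that violate a single cap (substitute x_i' = x_i − (cap_i+1)): x_1 ≥ 6 gives C(15,3) = 455; x_2 ≥ 7 gives C(14,3) = 364; x_3 ≥ 5 gives C(16,3) = 560; x_4 ≥ 7 gives C(14,3) = 364. Together 1743.
Add back pairs where two caps are both exceeded: 56 + 120 + 56 + 84 + 35 + 84 = 435.
Subtract triples: 1 + 0 + 1 + 0 = 2.
By inclusion–exclusion the count is 1330 − 1743 + 435 − 2 = 20.

20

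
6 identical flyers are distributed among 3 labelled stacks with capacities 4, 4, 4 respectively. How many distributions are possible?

19

By stars and bars, unrestricted non-negative solutions to x_1+…+x_3 = 6 number C(6+2,2) = 28.
Subtract solutions that violate a single cap (substitute x_i' = x_i − (cap_i+1)): x_1 ≥ 5 gives C(3,2) = 3; x_2 ≥ 5 gives C(3,2) = 3; x_3 ≥ 5 gives C(3,2) = 3. Together 9.
No two caps can be exceeded simultaneously, so the pair terms are all 0.
By inclusion–exclusion the count is 28 − 9 + 0 = 19.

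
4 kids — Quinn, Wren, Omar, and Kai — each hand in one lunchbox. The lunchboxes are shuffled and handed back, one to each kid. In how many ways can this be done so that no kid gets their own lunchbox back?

This is the derangement count D_4: permutations of 4 items with no fixed point.
By inclusion–exclusion this is Σ_{j=0}^{4} (−1)^j C(4,j)·(4−j)!.
Computing: 24 − 24 + 12 − 4 + 1 = 9.

9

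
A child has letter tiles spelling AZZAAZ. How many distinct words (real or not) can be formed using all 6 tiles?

AZZAAZ has 6 letters with A appearing 3 times and Z appearing 3 times.
So there are 6! / (3!·3!) = 20 distinguishable arrangements.

20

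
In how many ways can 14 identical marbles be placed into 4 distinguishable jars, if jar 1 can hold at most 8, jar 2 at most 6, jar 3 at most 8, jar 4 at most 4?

Without the upper bounds there are C(17,3) = 680 ways to split 14 among 4 jars.
Subtract solutions that violate a single cap (substitute x_i' = x_i − (cap_i+1)): x_1 ≥ 9 gives C(8,3) = 56; x_2 ≥ 7 gives C(10,3) = 120; x_3 ≥ 9 gives C(8,3) = 56; x_4 ≥ 5 gives C(12,3) = 220. Together 452.
Add back pairs where two caps are both exceeded: 0 + 0 + 1 + 0 + 10 + 1 = 12.
By inclusion–exclusion the count is 680 − 452 + 12 = 240.

240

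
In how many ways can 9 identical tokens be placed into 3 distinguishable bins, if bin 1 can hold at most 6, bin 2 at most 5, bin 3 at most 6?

33

Ignoring the caps, the number of non-negative solutions to x_1+…+x_3 = 9 is C(11,2) = 55.
Subtract solutions that violate a single cap (substitute x_i' = x_i − (cap_i+1)): x_1 ≥ 7 gives C(4,2) = 6; x_2 ≥ 6 gives C(5,2) = 10; x_3 ≥ 7 gives C(4,2) = 6. Together 22.
No two caps can be exceeded simultaneously, so the pair terms are all 0.
By inclusion–exclusion the count is 55 − 22 + 0 = 33.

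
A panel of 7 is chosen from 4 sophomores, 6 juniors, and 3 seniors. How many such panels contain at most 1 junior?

Split by how many juniors are chosen (0 through 1).
Sum: C(6,0)·C(7,7) + C(6,1)·C(7,6) = 1 + 42 = 43.

43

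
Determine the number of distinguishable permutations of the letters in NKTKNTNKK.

1260

Letter multiplicities in NKTKNTNKK: K×4, N×3, T×2.
So there are 9! / (4!·3!·2!) = 1260 distinguishable arrangements.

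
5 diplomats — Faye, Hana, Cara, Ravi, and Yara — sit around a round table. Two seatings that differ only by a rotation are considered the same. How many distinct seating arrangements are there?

24

Around a circle, 5 distinct people have 5!/5 = (4)! = 24 rotationally distinct seatings.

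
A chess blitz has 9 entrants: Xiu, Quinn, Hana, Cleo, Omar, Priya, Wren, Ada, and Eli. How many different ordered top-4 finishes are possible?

3024

This is an ordered selection of 4 from 9: P(9,4).
That gives 9 × 8 × 7 × 6 = 3024.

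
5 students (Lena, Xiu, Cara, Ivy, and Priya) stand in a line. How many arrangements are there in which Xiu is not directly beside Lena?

There are 5! = 120 arrangements in all. If Xiu and Lena are adjacent, merging them into one block gives 2·(4)! = 48 arrangements.
Complementary counting: 120 − 48 = 72.

72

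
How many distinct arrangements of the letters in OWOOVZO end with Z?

Fix Z in the last position and arrange the remaining 6 letters.
Those 6 letters have O appearing 4 times, giving (6)!/(4!) = 30.

30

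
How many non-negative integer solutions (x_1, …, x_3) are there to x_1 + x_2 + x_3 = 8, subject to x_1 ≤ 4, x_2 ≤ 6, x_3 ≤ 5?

Without the upper bounds there are C(10,2) = 45 ways to split 8 among 3 variables.
Subtract solutions that violate a single cap (substitute x_i' = x_i − (cap_i+1)): x_1 ≥ 5 gives C(5,2) = 10; x_2 ≥ 7 gives C(3,2) = 3; x_3 ≥ 6 gives C(4,2) = 6. Together 19.
No two caps can be exceeded simultaneously, so the pair terms are all 0.
By inclusion–exclusion the count is 45 − 19 + 0 = 26.

26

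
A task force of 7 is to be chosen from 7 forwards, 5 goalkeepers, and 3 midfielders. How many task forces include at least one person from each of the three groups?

5516

Unrestricted: C(15,7) = 6435 ways to pick any 7 of the 15.
Selections missing a whole group: no forwards → C(8,7) = 8; no goalkeepers → C(10,7) = 120; no midfielders → C(12,7) = 792.
Add back selections omitting two groups (i.e. drawn from a single group): C(7,7) + C(5,7) + C(3,7) = 1.
By inclusion–exclusion: 6435 − 920 + 1 = 5516.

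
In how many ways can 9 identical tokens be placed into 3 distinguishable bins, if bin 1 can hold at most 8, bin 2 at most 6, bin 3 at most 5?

38

By stars and bars, unrestricted non-negative solutions to x_1+…+x_3 = 9 number C(9+2,2) = 55.
Subtract solutions that violate a single cap (substitute x_i' = x_i − (cap_i+1)): x_1 ≥ 9 gives C(2,2) = 1; x_2 ≥ 7 gives C(4,2) = 6; x_3 ≥ 6 gives C(5,2) = 10. Together 17.
No two caps can be exceeded simultaneously, so the pair terms are all 0.
By inclusion–exclusion the count is 55 − 17 + 0 = 38.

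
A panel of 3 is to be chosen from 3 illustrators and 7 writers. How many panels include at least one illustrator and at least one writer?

84

With no constraint there are C(10,3) = 120 possible selections.
Selections missing a whole group: no illustrators → C(7,3) = 35; no writers → C(3,3) = 1.
Both groups omitted at once is impossible, so 120 − 36 = 84.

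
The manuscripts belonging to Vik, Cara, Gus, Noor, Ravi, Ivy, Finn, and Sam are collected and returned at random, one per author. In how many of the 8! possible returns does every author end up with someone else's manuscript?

14833

Count assignments avoiding every fixed point. For any j of the 8 authors fixed to their own manuscript, the other 8−j can be arranged in (8−j)! ways.
By inclusion–exclusion this is Σ_{j=0}^{8} (−1)^j C(8,j)·(8−j)!.
Computing: 40320 − 40320 + 20160 − 6720 + 1680 − 336 + 56 − 8 + 1 = 14833.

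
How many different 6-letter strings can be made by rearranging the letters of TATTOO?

TATTOO has 6 letters with O appearing twice and T appearing 3 times.
The number of distinct arrangements is 6!/(3!·2!) = 720/12 = 60.

60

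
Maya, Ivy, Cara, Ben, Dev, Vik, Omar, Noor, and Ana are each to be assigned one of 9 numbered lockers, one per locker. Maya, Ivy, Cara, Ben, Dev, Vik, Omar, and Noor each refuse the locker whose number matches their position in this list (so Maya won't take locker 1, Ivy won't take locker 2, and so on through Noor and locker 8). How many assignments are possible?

Let Aᵢ (for 1 ≤ i ≤ 8) be the placements that put person i in their forbidden locker. Any j of these fix j positions, leaving (9−j)! ways to fill the rest, and there are C(8,j) ways to pick which j.
By inclusion–exclusion, the number of valid placements is Σ_{j=0}^{8} (−1)^j C(8,j)·(9−j)!.
Computing: 362880 − 322560 + 141120 − 40320 + 8400 − 1344 + 168 − 16 + 1 = 148329.

148329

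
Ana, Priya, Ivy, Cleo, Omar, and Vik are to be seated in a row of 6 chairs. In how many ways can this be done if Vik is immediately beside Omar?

Place the 4 others and the Vik-Omar pair as 5 objects in a line; the pair has 2 internal arrangements.
So the count is 2·(5)! = 240.

240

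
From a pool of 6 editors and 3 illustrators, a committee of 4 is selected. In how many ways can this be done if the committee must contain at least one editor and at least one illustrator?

111

Unrestricted: C(9,4) = 126 ways to pick any 4 of the 9.
Subtract selections that omit an entire group: no editors → C(3,4) = 0; no illustrators → C(6,4) = 15.
Both groups omitted at once is impossible, so 126 − 15 = 111.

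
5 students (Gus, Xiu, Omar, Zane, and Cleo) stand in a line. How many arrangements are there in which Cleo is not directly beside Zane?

There are 5! = 120 arrangements in all. If Cleo and Zane are adjacent, merging them into one block gives 2·(4)! = 48 arrangements.
Complementary counting: 120 − 48 = 72.

72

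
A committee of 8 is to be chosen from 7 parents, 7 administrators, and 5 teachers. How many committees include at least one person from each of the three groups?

Total 8-person selections from all 19: C(19,8) = 75582.
Subtract selections that omit an entire group: no parents → C(12,8) = 495; no administrators → C(12,8) = 495; no teachers → C(14,8) = 3003.
Add back selections omitting two groups (i.e. drawn from a single group): C(7,8) + C(7,8) + C(5,8) = 0.
By inclusion–exclusion: 75582 − 3993 + 0 = 71589.

71589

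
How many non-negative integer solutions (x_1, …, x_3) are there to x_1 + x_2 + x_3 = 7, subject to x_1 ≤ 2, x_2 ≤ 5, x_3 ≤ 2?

By stars and bars, unrestricted non-negative solutions to x_1+…+x_3 = 7 number C(7+2,2) = 36.
Subtract solutions that violate a single cap (substitute x_i' = x_i − (cap_i+1)): x_1 ≥ 3 gives C(6,2) = 15; x_2 ≥ 6 gives C(3,2) = 3; x_3 ≥ 3 gives C(6,2) = 15. Together 33.
Add back pairs where two caps are both exceeded: 0 + 3 + 0 = 3.
By inclusion–exclusion the count is 36 − 33 + 3 = 6.

6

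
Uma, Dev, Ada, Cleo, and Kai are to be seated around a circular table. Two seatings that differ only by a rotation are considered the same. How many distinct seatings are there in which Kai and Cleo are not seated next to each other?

12

All circular seatings of 5 people number (4)! = 24.
Seatings with Kai beside Cleo: treat them as a block with 2 internal orders, giving 2 × (3)! = 12.
Subtracting, 24 − 12 = 12.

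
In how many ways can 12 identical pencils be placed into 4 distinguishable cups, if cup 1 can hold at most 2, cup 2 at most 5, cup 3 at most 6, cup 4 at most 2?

By stars and bars, unrestricted non-negative solutions to x_1+…+x_4 = 12 number C(12+3,3) = 455.
Subtract solutions that violate a single cap (substitute x_i' = x_i − (cap_i+1)): x_1 ≥ 3 gives C(12,3) = 220; x_2 ≥ 6 gives C(9,3) = 84; x_3 ≥ 7 gives C(8,3) = 56; x_4 ≥ 3 gives C(12,3) = 220. Together 580.
Add back pairs where two caps are both exceeded: 20 + 10 + 84 + 0 + 20 + 10 = 144.
Subtract triples: 0 + 1 + 0 + 0 = 1.
By inclusion–exclusion the count is 455 − 580 + 144 − 1 = 18.

18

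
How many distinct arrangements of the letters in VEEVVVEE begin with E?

Fix E in the first position and arrange the remaining 7 letters.
Those 7 letters have E appearing 3 times and V appearing 4 times, giving (7)!/(4!·3!) = 35.

35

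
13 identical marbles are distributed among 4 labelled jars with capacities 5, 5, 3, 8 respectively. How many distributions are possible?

Ignoring the caps, the number of non-negative solutions to x_1+…+x_4 = 13 is C(16,3) = 560.
Subtract solutions that violate a single cap (substitute x_i' = x_i − (cap_i+1)): x_1 ≥ 6 gives C(10,3) = 120; x_2 ≥ 6 gives C(10,3) = 120; x_3 ≥ 4 gives C(12,3) = 220; x_4 ≥ 9 gives C(7,3) = 35. Together 495.
Add back pairs where two caps are both exceeded: 4 + 20 + 0 + 20 + 0 + 1 = 45.
By inclusion–exclusion the count is 560 − 495 + 45 = 110.

110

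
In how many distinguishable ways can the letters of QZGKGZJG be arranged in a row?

QZGKGZJG has 8 letters with G appearing 3 times and Z appearing twice.
So there are 8! / (3!·2!) = 3360 distinguishable arrangements.

3360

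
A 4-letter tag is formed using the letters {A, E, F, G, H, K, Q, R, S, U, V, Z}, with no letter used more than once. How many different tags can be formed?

11880

Choose and order 4 of the 12 symbols: the first letter has 12 options, the next 11, then 10, 9.
That product is 12 × 11 × 10 × 9 = 11880.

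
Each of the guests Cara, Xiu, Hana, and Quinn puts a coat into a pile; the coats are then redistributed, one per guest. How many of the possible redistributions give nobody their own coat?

9

Let Aᵢ be the assignments in which guest i gets their own coat. We want the size of the complement of A₁∪…∪A_4.
By inclusion–exclusion this is Σ_{j=0}^{4} (−1)^j C(4,j)·(4−j)!.
Computing: 24 − 24 + 12 − 4 + 1 = 9.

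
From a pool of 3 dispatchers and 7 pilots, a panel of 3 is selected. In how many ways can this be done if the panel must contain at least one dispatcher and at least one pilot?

84

Unrestricted: C(10,3) = 120 ways to pick any 3 of the 10.
Subtract selections that omit an entire group: no dispatchers → C(7,3) = 35; no pilots → C(3,3) = 1.
Both groups omitted at once is impossible, so 120 − 36 = 84.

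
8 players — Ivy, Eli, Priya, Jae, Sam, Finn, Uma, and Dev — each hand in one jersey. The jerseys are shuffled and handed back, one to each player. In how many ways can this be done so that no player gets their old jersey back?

14833

Count assignments avoiding every fixed point. For any j of the 8 players fixed to their old jersey, the other 8−j can be arranged in (8−j)! ways.
By inclusion–exclusion this is Σ_{j=0}^{8} (−1)^j C(8,j)·(8−j)!.
Computing: 40320 − 40320 + 20160 − 6720 + 1680 − 336 + 56 − 8 + 1 = 14833.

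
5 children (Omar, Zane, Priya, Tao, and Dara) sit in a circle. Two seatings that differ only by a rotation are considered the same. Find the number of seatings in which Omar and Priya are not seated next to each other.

Without the restriction there are (4)! = 24 seatings.
Seatings with Omar beside Priya: treat them as a block with 2 internal orders, giving 2 × (3)! = 12.
Subtracting, 24 − 12 = 12.

12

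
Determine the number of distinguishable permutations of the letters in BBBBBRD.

42

BBBBBRD has 7 letters with B appearing 5 times.
Dividing 7! = 5040 by 5! = 120 for the repeated letters gives 42.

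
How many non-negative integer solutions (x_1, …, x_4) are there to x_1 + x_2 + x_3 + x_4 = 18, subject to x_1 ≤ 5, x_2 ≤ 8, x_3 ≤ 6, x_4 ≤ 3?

Ignoring the caps, the number of non-negative solutions to x_1+…+x_4 = 18 is C(21,3) = 1330.
Subtract solutions that violate a single cap (substitute x_i' = x_i − (cap_i+1)): x_1 ≥ 6 gives C(15,3) = 455; x_2 ≥ 9 gives C(12,3) = 220; x_3 ≥ 7 gives C(14,3) = 364; x_4 ≥ 4 gives C(17,3) = 680. Together 1719.
Add back pairs where two caps are both exceeded: 20 + 56 + 165 + 10 + 56 + 120 = 427.
Subtract triples: 0 + 0 + 4 + 0 = 4.
By inclusion–exclusion the count is 1330 − 1719 + 427 − 4 = 34.

34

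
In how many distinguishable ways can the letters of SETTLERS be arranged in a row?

SETTLERS has 8 letters with E appearing twice, S appearing twice, and T appearing twice.
The number of distinct arrangements is 8!/(2!·2!·2!) = 40320/8 = 5040.

5040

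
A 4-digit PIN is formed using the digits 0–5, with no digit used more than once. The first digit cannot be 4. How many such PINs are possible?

The first digit has 6−1 = 5 choices (anything except 4).
The remaining 3 digits are filled from the other 5 symbols without repetition: 5 × 4 × 3 = 60.
Total: 5 × 60 = 300.

300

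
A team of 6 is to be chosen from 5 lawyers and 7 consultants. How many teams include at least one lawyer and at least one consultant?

Unrestricted: C(12,6) = 924 ways to pick any 6 of the 12.
Subtract selections that omit an entire group: no lawyers → C(7,6) = 7; no consultants → C(5,6) = 0.
Both groups omitted at once is impossible, so 924 − 7 = 917.

917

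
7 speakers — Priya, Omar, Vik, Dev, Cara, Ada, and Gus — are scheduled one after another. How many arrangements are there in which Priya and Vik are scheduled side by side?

1440

Glue Priya and Vik into one block (2 internal orders), leaving 6 units to arrange in a row.
That gives 2 × 6! = 2 × 720 = 1440.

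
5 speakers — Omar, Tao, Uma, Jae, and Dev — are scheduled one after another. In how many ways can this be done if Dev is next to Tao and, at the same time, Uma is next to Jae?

24

Treat {Dev,Tao} as one block (2 orders) and {Uma,Jae} as another (2 orders).
That leaves 3 units to arrange: 2 × 2 × 3! = 4 × 6 = 24.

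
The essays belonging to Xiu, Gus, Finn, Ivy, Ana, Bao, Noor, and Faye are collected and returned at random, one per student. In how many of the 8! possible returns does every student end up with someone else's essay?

This is the derangement count D_8: permutations of 8 items with no fixed point.
By inclusion–exclusion this is Σ_{j=0}^{8} (−1)^j C(8,j)·(8−j)!.
Computing: 40320 − 40320 + 20160 − 6720 + 1680 − 336 + 56 − 8 + 1 = 14833.

14833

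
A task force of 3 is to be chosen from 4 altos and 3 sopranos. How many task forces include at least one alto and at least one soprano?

30

Unrestricted: C(7,3) = 35 ways to pick any 3 of the 7.
Selections missing a whole group: no altos → C(3,3) = 1; no sopranos → C(4,3) = 4.
Both groups omitted at once is impossible, so 35 − 5 = 30.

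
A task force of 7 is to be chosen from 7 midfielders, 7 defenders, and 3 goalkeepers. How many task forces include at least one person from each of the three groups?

15778

With no constraint there are C(17,7) = 19448 possible selections.
Subtract selections that omit an entire group: no midfielders → C(10,7) = 120; no defenders → C(10,7) = 120; no goalkeepers → C(14,7) = 3432.
Add back selections omitting two groups (i.e. drawn from a single group): C(7,7) + C(7,7) + C(3,7) = 2.
By inclusion–exclusion: 19448 − 3672 + 2 = 15778.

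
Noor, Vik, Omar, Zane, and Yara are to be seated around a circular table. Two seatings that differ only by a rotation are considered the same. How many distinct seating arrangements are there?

Around a circle, 5 distinct people have 5!/5 = (4)! = 24 rotationally distinct seatings.

24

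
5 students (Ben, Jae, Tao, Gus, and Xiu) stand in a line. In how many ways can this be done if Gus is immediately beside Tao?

Glue Gus and Tao into one block (2 internal orders), leaving 4 units to arrange in a row.
So the count is 2·(4)! = 48.

48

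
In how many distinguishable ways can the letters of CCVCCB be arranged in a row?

30

Letter multiplicities in CCVCCB: B×1, C×4, V×1.
The number of distinct arrangements is 6!/(4!) = 720/24 = 30.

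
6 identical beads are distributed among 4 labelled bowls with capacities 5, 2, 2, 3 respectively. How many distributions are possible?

34

Ignoring the caps, the number of non-negative solutions to x_1+…+x_4 = 6 is C(9,3) = 84.
Subtract solutions that violate a single cap (substitute x_i' = x_i − (cap_i+1)): x_1 ≥ 6 gives C(3,3) = 1; x_2 ≥ 3 gives C(6,3) = 20; x_3 ≥ 3 gives C(6,3) = 20; x_4 ≥ 4 gives C(5,3) = 10. Together 51.
Add back pairs where two caps are both exceeded: 0 + 0 + 0 + 1 + 0 + 0 = 1.
By inclusion–exclusion the count is 84 − 51 + 1 = 34.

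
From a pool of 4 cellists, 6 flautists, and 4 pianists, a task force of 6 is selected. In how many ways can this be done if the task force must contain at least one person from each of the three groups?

2556

Unrestricted: C(14,6) = 3003 ways to pick any 6 of the 14.
Subtract selections that omit an entire group: no cellists → C(10,6) = 210; no flautists → C(8,6) = 28; no pianists → C(10,6) = 210.
Add back selections omitting two groups (i.e. drawn from a single group): C(4,6) + C(6,6) + C(4,6) = 1.
By inclusion–exclusion: 3003 − 448 + 1 = 2556.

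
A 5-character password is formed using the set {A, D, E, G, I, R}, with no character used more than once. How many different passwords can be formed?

This is a permutation of 5 out of 6: P(6,5) = 6!/1!.
6 × 5 × 4 × 3 × 2 = 720.

720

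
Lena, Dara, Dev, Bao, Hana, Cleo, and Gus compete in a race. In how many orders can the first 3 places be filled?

This is an ordered selection of 3 from 7: P(7,3).
That gives 7 × 6 × 5 = 210.

210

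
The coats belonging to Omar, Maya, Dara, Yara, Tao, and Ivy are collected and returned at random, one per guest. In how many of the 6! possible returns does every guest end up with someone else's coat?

265

Let Aᵢ be the assignments in which guest i gets their own coat. We want the size of the complement of A₁∪…∪A_6.
By inclusion–exclusion this is Σ_{j=0}^{6} (−1)^j C(6,j)·(6−j)!.
Computing: 720 − 720 + 360 − 120 + 30 − 6 + 1 = 265.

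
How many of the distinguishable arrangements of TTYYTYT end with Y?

With the last slot taken by Y, it remains to arrange the other 6 letters (TTYTYT).
Those 6 letters have T appearing 4 times and Y appearing twice, giving (6)!/(4!·2!) = 15.

15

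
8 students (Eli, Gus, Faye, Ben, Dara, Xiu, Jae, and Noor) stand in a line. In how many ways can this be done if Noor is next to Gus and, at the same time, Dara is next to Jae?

2880

Treat {Noor,Gus} as one block (2 orders) and {Dara,Jae} as another (2 orders).
That leaves 6 units to arrange: 2 × 2 × 6! = 4 × 720 = 2880.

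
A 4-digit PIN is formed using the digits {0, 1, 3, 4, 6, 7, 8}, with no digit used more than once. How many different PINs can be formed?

This is a permutation of 4 out of 7: P(7,4) = 7!/3!.
7 × 6 × 5 × 4 = 840.

840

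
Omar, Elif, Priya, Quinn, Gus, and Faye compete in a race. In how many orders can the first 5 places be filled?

There are 6 choices for 1st place, 5 for 2nd, and so on down to 2 for position 5.
That gives 6 × 5 × 4 × 3 × 2 = 720.

720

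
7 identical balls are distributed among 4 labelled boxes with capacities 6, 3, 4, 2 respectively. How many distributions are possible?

By stars and bars, unrestricted non-negative solutions to x_1+…+x_4 = 7 number C(7+3,3) = 120.
Subtract solutions that violate a single cap (substitute x_i' = x_i − (cap_i+1)): x_1 ≥ 7 gives C(3,3) = 1; x_2 ≥ 4 gives C(6,3) = 20; x_3 ≥ 5 gives C(5,3) = 10; x_4 ≥ 3 gives C(7,3) = 35. Together 66.
Add back pairs where two caps are both exceeded: 0 + 0 + 0 + 0 + 1 + 0 = 1.
By inclusion–exclusion the count is 120 − 66 + 1 = 55.

55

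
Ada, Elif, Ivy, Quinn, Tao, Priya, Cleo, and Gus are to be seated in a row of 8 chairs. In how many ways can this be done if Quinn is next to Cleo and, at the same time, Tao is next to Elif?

2880

Treat {Quinn,Cleo} as one block (2 orders) and {Tao,Elif} as another (2 orders).
That leaves 6 units to arrange: 2 × 2 × 6! = 4 × 720 = 2880.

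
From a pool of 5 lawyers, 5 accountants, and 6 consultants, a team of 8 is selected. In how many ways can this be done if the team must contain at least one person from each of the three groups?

12495

Unrestricted: C(16,8) = 12870 ways to pick any 8 of the 16.
Subtract selections that omit an entire group: no lawyers → C(11,8) = 165; no accountants → C(11,8) = 165; no consultants → C(10,8) = 45.
Add back selections omitting two groups (i.e. drawn from a single group): C(5,8) + C(5,8) + C(6,8) = 0.
By inclusion–exclusion: 12870 − 375 + 0 = 12495.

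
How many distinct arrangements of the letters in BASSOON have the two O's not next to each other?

There are 7!/(2!·2!) = 1260 arrangements of BASSOON in total.
If the two O's are adjacent, glue them into one block, leaving 6 items to arrange: (6)!/(2!) = 360 ways.
Subtracting, 1260 − 360 = 900 arrangements keep the O's apart.

900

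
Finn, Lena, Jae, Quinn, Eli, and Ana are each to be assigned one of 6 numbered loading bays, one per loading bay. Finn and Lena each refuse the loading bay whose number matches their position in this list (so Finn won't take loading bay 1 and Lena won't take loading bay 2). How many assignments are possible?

Let Aᵢ (for i ∈ {1, 2}) be the placements that put person i in their forbidden loading bay. Any j of these fix j positions, leaving (6−j)! ways to fill the rest, and there are C(2,j) ways to pick which j.
By inclusion–exclusion, the number of valid placements is Σ_{j=0}^{2} (−1)^j C(2,j)·(6−j)!.
Computing: 720 − 240 + 24 = 504.

504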